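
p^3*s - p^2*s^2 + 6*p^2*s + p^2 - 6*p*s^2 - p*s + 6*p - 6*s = (p + 6)*(p - s)*(p*s + 1)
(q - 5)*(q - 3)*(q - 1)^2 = q^4 - 10*q^3 + 32*q^2 - 38*q + 15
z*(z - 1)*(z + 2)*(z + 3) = z^4 + 4*z^3 + z^2 - 6*z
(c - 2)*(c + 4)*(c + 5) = c^3 + 7*c^2 + 2*c - 40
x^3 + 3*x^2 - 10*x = x*(x - 2)*(x + 5)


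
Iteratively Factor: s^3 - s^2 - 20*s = (s + 4)*(s^2 - 5*s) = (s - 5)*(s + 4)*(s)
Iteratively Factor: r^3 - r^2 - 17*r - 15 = (r + 3)*(r^2 - 4*r - 5) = (r + 1)*(r + 3)*(r - 5)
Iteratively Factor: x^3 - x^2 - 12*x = (x)*(x^2 - x - 12) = x*(x - 4)*(x + 3)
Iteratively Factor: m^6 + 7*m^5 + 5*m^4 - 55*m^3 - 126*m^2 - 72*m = (m + 4)*(m^5 + 3*m^4 - 7*m^3 - 27*m^2 - 18*m) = (m + 3)*(m + 4)*(m^4 - 7*m^2 - 6*m) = (m + 2)*(m + 3)*(m + 4)*(m^3 - 2*m^2 - 3*m) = m*(m + 2)*(m + 3)*(m + 4)*(m^2 - 2*m - 3) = m*(m + 1)*(m + 2)*(m + 3)*(m + 4)*(m - 3)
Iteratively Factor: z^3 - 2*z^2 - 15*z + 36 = (z + 4)*(z^2 - 6*z + 9) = (z - 3)*(z + 4)*(z - 3)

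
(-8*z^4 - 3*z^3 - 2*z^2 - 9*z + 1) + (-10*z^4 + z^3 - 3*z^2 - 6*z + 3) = -18*z^4 - 2*z^3 - 5*z^2 - 15*z + 4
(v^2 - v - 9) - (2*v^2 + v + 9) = -v^2 - 2*v - 18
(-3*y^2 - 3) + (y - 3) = -3*y^2 + y - 6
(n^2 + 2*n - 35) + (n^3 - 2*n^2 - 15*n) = n^3 - n^2 - 13*n - 35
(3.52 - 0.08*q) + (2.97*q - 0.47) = 2.89*q + 3.05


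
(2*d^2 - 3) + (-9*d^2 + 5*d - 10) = -7*d^2 + 5*d - 13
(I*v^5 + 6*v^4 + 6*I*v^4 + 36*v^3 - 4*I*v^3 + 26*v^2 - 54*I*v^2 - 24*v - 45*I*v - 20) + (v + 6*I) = I*v^5 + 6*v^4 + 6*I*v^4 + 36*v^3 - 4*I*v^3 + 26*v^2 - 54*I*v^2 - 23*v - 45*I*v - 20 + 6*I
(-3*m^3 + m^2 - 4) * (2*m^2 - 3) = -6*m^5 + 2*m^4 + 9*m^3 - 11*m^2 + 12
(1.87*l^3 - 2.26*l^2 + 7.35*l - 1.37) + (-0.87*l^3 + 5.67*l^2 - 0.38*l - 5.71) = 1.0*l^3 + 3.41*l^2 + 6.97*l - 7.08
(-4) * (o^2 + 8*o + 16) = -4*o^2 - 32*o - 64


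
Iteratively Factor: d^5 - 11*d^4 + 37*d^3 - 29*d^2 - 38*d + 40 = (d - 4)*(d^4 - 7*d^3 + 9*d^2 + 7*d - 10) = (d - 4)*(d + 1)*(d^3 - 8*d^2 + 17*d - 10) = (d - 5)*(d - 4)*(d + 1)*(d^2 - 3*d + 2) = (d - 5)*(d - 4)*(d - 2)*(d + 1)*(d - 1)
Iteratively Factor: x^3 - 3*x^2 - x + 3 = (x - 3)*(x^2 - 1) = (x - 3)*(x + 1)*(x - 1)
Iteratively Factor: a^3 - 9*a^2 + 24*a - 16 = (a - 4)*(a^2 - 5*a + 4) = (a - 4)^2*(a - 1)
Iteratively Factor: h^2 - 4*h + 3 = (h - 1)*(h - 3)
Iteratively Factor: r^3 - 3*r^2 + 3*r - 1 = (r - 1)*(r^2 - 2*r + 1) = (r - 1)^2*(r - 1)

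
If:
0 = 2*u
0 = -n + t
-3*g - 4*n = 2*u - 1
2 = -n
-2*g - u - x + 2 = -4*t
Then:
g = 3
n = -2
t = -2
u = 0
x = -12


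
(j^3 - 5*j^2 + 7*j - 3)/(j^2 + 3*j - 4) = (j^2 - 4*j + 3)/(j + 4)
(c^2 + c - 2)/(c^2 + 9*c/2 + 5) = 2*(c - 1)/(2*c + 5)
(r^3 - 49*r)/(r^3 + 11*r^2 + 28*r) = (r - 7)/(r + 4)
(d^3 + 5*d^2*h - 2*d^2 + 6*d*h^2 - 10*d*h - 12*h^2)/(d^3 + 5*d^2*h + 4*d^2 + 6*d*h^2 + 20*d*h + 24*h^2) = (d - 2)/(d + 4)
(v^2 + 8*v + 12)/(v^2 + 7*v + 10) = (v + 6)/(v + 5)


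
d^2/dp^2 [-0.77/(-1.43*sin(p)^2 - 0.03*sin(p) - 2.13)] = (-6.298292*sin(p)^4 - 0.099099*sin(p)^3 + 18.828117*sin(p)^2 + 0.247401*sin(p) - 4.6893)/(1.43*sin(p)^2 + 0.03*sin(p) + 2.13)^3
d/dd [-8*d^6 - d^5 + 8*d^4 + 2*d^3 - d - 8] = -48*d^5 - 5*d^4 + 32*d^3 + 6*d^2 - 1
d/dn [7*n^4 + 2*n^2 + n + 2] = 28*n^3 + 4*n + 1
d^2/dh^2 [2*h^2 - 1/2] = 4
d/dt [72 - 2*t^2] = -4*t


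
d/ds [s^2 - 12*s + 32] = 2*s - 12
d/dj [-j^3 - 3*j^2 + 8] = 3*j*(-j - 2)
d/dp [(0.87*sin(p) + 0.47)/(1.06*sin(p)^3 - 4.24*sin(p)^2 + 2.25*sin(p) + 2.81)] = (-1.8444*sin(p)^3 + 2.1942*sin(p)^2 + 3.9856*sin(p) + 1.3872)*cos(p)/(1.1236*sin(p)^6 - 8.9888*sin(p)^5 + 22.7476*sin(p)^4 - 13.1228*sin(p)^3 - 18.7663*sin(p)^2 + 12.645*sin(p) + 7.8961)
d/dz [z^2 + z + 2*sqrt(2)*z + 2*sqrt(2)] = 2*z + 1 + 2*sqrt(2)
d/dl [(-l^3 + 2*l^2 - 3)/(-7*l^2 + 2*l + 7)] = (7*l^4 - 4*l^3 - 17*l^2 - 14*l + 6)/(49*l^4 - 28*l^3 - 94*l^2 + 28*l + 49)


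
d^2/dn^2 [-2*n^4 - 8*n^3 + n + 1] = 24*n*(-n - 2)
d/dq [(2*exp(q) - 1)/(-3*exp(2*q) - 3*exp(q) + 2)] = (6*exp(2*q) - 6*exp(q) + 1)*exp(q)/(9*exp(4*q) + 18*exp(3*q) - 3*exp(2*q) - 12*exp(q) + 4)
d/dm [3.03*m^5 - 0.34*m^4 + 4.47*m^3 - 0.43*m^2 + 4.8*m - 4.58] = 15.15*m^4 - 1.36*m^3 + 13.41*m^2 - 0.86*m + 4.8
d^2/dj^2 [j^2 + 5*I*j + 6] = 2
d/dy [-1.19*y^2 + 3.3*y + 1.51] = 3.3 - 2.38*y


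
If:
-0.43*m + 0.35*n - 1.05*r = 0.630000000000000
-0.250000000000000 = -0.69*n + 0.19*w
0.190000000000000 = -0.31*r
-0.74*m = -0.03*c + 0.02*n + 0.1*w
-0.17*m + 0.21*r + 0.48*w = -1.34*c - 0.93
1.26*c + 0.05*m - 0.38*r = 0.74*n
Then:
No Solution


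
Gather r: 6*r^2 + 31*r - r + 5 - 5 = 6*r^2 + 30*r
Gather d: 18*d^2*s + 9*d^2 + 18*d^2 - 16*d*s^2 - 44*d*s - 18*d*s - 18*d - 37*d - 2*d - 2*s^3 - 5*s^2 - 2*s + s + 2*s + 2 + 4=d^2*(18*s + 27) + d*(-16*s^2 - 62*s - 57) - 2*s^3 - 5*s^2 + s + 6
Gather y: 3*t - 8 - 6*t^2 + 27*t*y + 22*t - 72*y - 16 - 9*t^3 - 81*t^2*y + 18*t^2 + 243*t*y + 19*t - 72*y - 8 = -9*t^3 + 12*t^2 + 44*t + y*(-81*t^2 + 270*t - 144) - 32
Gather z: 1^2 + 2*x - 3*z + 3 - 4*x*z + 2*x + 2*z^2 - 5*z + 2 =4*x + 2*z^2 + z*(-4*x - 8) + 6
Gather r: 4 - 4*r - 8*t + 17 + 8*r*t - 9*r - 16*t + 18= r*(8*t - 13) - 24*t + 39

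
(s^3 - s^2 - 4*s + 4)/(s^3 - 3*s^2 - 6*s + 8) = (s - 2)/(s - 4)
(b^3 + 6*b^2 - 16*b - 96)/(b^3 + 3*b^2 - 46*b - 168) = (b - 4)/(b - 7)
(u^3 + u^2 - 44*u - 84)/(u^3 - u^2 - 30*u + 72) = (u^2 - 5*u - 14)/(u^2 - 7*u + 12)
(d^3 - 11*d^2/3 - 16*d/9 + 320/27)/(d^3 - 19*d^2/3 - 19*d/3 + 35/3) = (9*d^2 - 48*d + 64)/(9*(d^2 - 8*d + 7))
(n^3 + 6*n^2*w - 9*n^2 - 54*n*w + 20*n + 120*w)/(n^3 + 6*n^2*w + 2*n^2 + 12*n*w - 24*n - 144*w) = (n - 5)/(n + 6)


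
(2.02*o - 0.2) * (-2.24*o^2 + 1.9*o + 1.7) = -4.5248*o^3 + 4.286*o^2 + 3.054*o - 0.34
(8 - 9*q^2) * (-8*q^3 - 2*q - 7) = 72*q^5 - 46*q^3 + 63*q^2 - 16*q - 56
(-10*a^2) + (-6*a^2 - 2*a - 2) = -16*a^2 - 2*a - 2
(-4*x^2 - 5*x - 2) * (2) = -8*x^2 - 10*x - 4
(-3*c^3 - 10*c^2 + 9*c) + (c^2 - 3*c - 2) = -3*c^3 - 9*c^2 + 6*c - 2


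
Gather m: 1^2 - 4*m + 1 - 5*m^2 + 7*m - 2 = -5*m^2 + 3*m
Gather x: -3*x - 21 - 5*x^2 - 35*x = -5*x^2 - 38*x - 21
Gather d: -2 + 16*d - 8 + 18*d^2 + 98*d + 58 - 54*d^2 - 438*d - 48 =-36*d^2 - 324*d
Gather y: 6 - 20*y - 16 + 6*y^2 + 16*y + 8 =6*y^2 - 4*y - 2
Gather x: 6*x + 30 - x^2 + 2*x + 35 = -x^2 + 8*x + 65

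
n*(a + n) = a*n + n^2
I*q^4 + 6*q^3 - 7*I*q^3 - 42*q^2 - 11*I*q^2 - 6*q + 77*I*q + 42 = (q - 7)*(q - 3*I)*(q - 2*I)*(I*q + 1)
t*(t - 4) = t^2 - 4*t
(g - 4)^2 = g^2 - 8*g + 16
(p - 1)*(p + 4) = p^2 + 3*p - 4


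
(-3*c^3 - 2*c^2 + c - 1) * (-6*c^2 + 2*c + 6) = 18*c^5 + 6*c^4 - 28*c^3 - 4*c^2 + 4*c - 6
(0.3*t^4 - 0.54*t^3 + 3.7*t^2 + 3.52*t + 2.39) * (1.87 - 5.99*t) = -1.797*t^5 + 3.7956*t^4 - 23.1728*t^3 - 14.1658*t^2 - 7.7337*t + 4.4693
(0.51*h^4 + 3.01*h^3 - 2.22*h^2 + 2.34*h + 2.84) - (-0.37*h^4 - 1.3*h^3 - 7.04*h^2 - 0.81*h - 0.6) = 0.88*h^4 + 4.31*h^3 + 4.82*h^2 + 3.15*h + 3.44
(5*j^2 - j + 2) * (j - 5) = 5*j^3 - 26*j^2 + 7*j - 10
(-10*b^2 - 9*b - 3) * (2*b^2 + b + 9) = -20*b^4 - 28*b^3 - 105*b^2 - 84*b - 27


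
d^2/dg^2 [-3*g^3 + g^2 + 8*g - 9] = 2 - 18*g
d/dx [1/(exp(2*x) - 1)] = -1/(2*sinh(x)^2)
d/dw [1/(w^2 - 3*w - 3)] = (3 - 2*w)/(-w^2 + 3*w + 3)^2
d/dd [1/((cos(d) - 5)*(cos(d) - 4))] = (2*cos(d) - 9)*sin(d)/((cos(d) - 5)^2*(cos(d) - 4)^2)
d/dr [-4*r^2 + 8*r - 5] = 8 - 8*r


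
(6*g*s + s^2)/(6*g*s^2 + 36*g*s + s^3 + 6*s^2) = 1/(s + 6)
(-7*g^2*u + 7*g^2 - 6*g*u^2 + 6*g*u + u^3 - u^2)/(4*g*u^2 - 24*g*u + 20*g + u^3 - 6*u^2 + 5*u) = (-7*g^2 - 6*g*u + u^2)/(4*g*u - 20*g + u^2 - 5*u)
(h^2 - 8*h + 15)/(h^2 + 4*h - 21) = (h - 5)/(h + 7)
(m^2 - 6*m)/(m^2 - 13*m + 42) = m/(m - 7)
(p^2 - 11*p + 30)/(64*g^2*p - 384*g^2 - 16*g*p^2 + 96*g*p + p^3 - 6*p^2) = (p - 5)/(64*g^2 - 16*g*p + p^2)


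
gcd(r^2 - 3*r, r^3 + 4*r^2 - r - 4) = 1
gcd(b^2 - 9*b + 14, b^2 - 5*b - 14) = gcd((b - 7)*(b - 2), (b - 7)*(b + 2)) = b - 7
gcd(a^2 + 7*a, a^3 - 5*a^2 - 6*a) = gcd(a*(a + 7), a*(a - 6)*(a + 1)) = a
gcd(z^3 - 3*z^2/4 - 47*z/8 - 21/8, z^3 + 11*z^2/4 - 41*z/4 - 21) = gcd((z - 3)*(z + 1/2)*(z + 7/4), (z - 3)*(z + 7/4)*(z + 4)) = z^2 - 5*z/4 - 21/4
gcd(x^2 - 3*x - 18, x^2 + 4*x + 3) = x + 3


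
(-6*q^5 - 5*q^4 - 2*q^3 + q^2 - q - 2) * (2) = -12*q^5 - 10*q^4 - 4*q^3 + 2*q^2 - 2*q - 4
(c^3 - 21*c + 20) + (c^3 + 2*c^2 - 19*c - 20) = 2*c^3 + 2*c^2 - 40*c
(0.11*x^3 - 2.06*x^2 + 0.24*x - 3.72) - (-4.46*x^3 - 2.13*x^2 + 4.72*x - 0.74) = 4.57*x^3 + 0.0699999999999998*x^2 - 4.48*x - 2.98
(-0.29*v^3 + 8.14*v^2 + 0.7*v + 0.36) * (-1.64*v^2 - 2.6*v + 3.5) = 0.4756*v^5 - 12.5956*v^4 - 23.327*v^3 + 26.0796*v^2 + 1.514*v + 1.26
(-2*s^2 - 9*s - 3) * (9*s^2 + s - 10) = -18*s^4 - 83*s^3 - 16*s^2 + 87*s + 30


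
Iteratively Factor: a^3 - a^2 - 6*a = (a - 3)*(a^2 + 2*a) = (a - 3)*(a + 2)*(a)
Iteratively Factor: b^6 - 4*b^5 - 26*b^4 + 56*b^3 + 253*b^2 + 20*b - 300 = (b + 2)*(b^5 - 6*b^4 - 14*b^3 + 84*b^2 + 85*b - 150) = (b + 2)^2*(b^4 - 8*b^3 + 2*b^2 + 80*b - 75) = (b - 5)*(b + 2)^2*(b^3 - 3*b^2 - 13*b + 15) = (b - 5)^2*(b + 2)^2*(b^2 + 2*b - 3) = (b - 5)^2*(b + 2)^2*(b + 3)*(b - 1)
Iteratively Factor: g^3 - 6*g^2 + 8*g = (g - 4)*(g^2 - 2*g) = (g - 4)*(g - 2)*(g)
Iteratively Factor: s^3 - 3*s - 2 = (s - 2)*(s^2 + 2*s + 1) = (s - 2)*(s + 1)*(s + 1)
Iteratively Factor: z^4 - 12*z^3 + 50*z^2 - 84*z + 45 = (z - 3)*(z^3 - 9*z^2 + 23*z - 15) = (z - 3)*(z - 1)*(z^2 - 8*z + 15) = (z - 3)^2*(z - 1)*(z - 5)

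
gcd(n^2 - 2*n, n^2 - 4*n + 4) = n - 2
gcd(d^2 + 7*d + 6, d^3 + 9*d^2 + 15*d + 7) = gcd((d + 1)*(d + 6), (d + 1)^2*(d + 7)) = d + 1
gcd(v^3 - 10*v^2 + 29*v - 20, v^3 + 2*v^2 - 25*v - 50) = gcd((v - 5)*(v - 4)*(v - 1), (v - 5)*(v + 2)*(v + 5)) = v - 5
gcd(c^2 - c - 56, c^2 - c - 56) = c^2 - c - 56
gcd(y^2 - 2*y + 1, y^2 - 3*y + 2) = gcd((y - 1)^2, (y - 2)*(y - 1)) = y - 1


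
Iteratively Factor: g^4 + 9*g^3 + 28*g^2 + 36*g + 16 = (g + 1)*(g^3 + 8*g^2 + 20*g + 16) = (g + 1)*(g + 4)*(g^2 + 4*g + 4) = (g + 1)*(g + 2)*(g + 4)*(g + 2)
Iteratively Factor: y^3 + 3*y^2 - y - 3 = (y + 3)*(y^2 - 1) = (y - 1)*(y + 3)*(y + 1)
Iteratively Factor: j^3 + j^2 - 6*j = (j - 2)*(j^2 + 3*j) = j*(j - 2)*(j + 3)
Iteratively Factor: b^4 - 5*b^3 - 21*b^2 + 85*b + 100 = (b + 4)*(b^3 - 9*b^2 + 15*b + 25) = (b - 5)*(b + 4)*(b^2 - 4*b - 5) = (b - 5)^2*(b + 4)*(b + 1)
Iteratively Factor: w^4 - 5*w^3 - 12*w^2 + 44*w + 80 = (w - 5)*(w^3 - 12*w - 16) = (w - 5)*(w + 2)*(w^2 - 2*w - 8) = (w - 5)*(w - 4)*(w + 2)*(w + 2)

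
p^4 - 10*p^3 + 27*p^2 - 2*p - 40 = (p - 5)*(p - 4)*(p - 2)*(p + 1)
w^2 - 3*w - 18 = (w - 6)*(w + 3)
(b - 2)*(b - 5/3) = b^2 - 11*b/3 + 10/3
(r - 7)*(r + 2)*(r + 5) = r^3 - 39*r - 70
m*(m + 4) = m^2 + 4*m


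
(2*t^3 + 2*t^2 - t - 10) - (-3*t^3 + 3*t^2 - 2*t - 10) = 5*t^3 - t^2 + t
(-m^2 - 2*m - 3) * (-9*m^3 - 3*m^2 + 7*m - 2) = 9*m^5 + 21*m^4 + 26*m^3 - 3*m^2 - 17*m + 6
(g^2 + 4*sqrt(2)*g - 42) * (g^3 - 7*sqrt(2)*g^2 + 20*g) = g^5 - 3*sqrt(2)*g^4 - 78*g^3 + 374*sqrt(2)*g^2 - 840*g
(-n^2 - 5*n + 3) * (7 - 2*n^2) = 2*n^4 + 10*n^3 - 13*n^2 - 35*n + 21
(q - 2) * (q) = q^2 - 2*q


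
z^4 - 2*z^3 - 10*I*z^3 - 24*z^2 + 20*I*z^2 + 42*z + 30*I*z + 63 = (z - 3)*(z + 1)*(z - 7*I)*(z - 3*I)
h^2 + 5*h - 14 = (h - 2)*(h + 7)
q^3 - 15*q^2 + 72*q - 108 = (q - 6)^2*(q - 3)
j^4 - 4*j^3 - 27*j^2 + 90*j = j*(j - 6)*(j - 3)*(j + 5)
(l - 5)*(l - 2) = l^2 - 7*l + 10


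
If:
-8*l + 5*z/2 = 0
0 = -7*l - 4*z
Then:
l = 0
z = 0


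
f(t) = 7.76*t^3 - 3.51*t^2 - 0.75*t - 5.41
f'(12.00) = 3267.33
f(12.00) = 12889.43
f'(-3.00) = 229.83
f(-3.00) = -244.27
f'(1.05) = 17.55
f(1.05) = -1.08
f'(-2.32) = 140.84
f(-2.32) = -119.46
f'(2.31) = 107.26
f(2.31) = 69.78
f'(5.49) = 662.37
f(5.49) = 1168.72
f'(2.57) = 134.97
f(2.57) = 101.20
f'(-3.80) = 362.09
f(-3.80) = -479.05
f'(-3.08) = 241.71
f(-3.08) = -263.13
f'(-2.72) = 190.58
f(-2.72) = -185.50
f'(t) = 23.28*t^2 - 7.02*t - 0.75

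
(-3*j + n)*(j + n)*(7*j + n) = -21*j^3 - 17*j^2*n + 5*j*n^2 + n^3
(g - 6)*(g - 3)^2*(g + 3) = g^4 - 9*g^3 + 9*g^2 + 81*g - 162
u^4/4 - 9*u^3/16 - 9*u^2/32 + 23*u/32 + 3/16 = (u/4 + 1/4)*(u - 2)*(u - 3/2)*(u + 1/4)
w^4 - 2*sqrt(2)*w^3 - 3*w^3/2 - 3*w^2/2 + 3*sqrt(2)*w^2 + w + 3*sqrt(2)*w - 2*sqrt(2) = (w - 2)*(w - 1/2)*(w + 1)*(w - 2*sqrt(2))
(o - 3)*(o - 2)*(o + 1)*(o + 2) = o^4 - 2*o^3 - 7*o^2 + 8*o + 12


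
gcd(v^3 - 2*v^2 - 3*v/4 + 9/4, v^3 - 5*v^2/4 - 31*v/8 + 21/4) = v - 3/2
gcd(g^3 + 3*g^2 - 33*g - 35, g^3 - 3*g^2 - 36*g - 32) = g + 1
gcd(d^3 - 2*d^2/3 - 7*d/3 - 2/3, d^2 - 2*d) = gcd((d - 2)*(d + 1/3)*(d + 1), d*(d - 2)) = d - 2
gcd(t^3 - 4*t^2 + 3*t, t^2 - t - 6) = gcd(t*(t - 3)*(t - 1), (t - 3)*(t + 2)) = t - 3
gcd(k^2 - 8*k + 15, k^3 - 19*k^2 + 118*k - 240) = k - 5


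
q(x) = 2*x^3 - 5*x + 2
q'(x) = 6*x^2 - 5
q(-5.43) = -291.06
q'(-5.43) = 171.91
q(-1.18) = 4.61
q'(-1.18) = 3.35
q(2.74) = 29.44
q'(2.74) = 40.05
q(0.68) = -0.77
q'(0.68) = -2.23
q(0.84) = -1.01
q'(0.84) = -0.77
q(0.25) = 0.78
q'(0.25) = -4.62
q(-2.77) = -26.66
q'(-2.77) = 41.04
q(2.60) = 24.15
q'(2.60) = 35.56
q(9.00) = 1415.00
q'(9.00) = 481.00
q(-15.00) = -6673.00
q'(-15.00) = 1345.00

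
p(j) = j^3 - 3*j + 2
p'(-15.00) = 672.00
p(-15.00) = -3328.00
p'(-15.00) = 672.00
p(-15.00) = -3328.00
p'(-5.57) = 90.07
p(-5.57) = -154.10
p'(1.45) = 3.31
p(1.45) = 0.70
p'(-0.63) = -1.81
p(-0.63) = 3.64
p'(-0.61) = -1.88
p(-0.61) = 3.60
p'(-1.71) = 5.77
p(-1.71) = 2.13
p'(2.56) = 16.66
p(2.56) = 11.10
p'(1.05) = 0.31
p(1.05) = 0.01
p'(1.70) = 5.67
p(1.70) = 1.81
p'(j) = 3*j^2 - 3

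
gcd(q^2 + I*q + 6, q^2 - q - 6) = 1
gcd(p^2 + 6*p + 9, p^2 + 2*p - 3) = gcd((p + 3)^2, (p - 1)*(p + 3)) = p + 3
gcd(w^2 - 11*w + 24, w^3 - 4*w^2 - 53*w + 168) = w^2 - 11*w + 24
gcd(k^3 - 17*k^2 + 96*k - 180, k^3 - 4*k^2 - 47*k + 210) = k^2 - 11*k + 30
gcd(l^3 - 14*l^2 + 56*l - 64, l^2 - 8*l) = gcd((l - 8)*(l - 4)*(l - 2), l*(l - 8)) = l - 8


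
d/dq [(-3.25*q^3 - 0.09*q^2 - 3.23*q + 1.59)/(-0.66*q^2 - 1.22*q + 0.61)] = (2.145*q^4 + 7.93*q^3 - 7.9695*q^2 + 1.989*q - 0.0305)/(0.4356*q^4 + 1.6104*q^3 + 0.6832*q^2 - 1.4884*q + 0.3721)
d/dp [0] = 0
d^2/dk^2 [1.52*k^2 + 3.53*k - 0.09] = 3.04000000000000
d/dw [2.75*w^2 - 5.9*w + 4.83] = 5.5*w - 5.9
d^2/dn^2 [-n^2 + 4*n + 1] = -2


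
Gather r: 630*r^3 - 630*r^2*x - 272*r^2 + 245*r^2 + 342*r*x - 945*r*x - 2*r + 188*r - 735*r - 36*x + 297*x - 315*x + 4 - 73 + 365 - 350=630*r^3 + r^2*(-630*x - 27) + r*(-603*x - 549) - 54*x - 54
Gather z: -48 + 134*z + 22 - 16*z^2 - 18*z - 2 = -16*z^2 + 116*z - 28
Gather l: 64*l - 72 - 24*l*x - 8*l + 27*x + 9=l*(56 - 24*x) + 27*x - 63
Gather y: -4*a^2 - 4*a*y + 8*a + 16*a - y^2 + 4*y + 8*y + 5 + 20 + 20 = -4*a^2 + 24*a - y^2 + y*(12 - 4*a) + 45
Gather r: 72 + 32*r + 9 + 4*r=36*r + 81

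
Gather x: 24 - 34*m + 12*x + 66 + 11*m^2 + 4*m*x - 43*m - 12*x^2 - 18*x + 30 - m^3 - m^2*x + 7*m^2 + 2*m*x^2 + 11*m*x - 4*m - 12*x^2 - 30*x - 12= -m^3 + 18*m^2 - 81*m + x^2*(2*m - 24) + x*(-m^2 + 15*m - 36) + 108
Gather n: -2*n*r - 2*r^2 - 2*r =-2*n*r - 2*r^2 - 2*r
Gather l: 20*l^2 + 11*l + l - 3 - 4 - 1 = 20*l^2 + 12*l - 8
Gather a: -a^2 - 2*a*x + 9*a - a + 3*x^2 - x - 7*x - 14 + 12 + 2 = -a^2 + a*(8 - 2*x) + 3*x^2 - 8*x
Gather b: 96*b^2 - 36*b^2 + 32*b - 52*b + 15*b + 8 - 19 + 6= 60*b^2 - 5*b - 5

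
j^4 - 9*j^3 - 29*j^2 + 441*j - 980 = (j - 7)*(j - 5)*(j - 4)*(j + 7)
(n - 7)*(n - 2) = n^2 - 9*n + 14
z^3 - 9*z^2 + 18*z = z*(z - 6)*(z - 3)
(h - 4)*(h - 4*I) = h^2 - 4*h - 4*I*h + 16*I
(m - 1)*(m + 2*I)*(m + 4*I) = m^3 - m^2 + 6*I*m^2 - 8*m - 6*I*m + 8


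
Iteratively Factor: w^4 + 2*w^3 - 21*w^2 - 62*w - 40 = (w + 2)*(w^3 - 21*w - 20) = (w - 5)*(w + 2)*(w^2 + 5*w + 4) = (w - 5)*(w + 1)*(w + 2)*(w + 4)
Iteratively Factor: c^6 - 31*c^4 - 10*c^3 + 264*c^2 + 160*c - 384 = (c + 4)*(c^5 - 4*c^4 - 15*c^3 + 50*c^2 + 64*c - 96) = (c + 3)*(c + 4)*(c^4 - 7*c^3 + 6*c^2 + 32*c - 32) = (c - 4)*(c + 3)*(c + 4)*(c^3 - 3*c^2 - 6*c + 8) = (c - 4)*(c - 1)*(c + 3)*(c + 4)*(c^2 - 2*c - 8) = (c - 4)*(c - 1)*(c + 2)*(c + 3)*(c + 4)*(c - 4)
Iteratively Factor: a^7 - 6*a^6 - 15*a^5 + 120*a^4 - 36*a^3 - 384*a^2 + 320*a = (a + 2)*(a^6 - 8*a^5 + a^4 + 118*a^3 - 272*a^2 + 160*a) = (a - 5)*(a + 2)*(a^5 - 3*a^4 - 14*a^3 + 48*a^2 - 32*a) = a*(a - 5)*(a + 2)*(a^4 - 3*a^3 - 14*a^2 + 48*a - 32) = a*(a - 5)*(a + 2)*(a + 4)*(a^3 - 7*a^2 + 14*a - 8) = a*(a - 5)*(a - 2)*(a + 2)*(a + 4)*(a^2 - 5*a + 4) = a*(a - 5)*(a - 4)*(a - 2)*(a + 2)*(a + 4)*(a - 1)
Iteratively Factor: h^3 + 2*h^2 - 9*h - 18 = (h - 3)*(h^2 + 5*h + 6) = (h - 3)*(h + 3)*(h + 2)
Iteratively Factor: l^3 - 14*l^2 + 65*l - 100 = (l - 5)*(l^2 - 9*l + 20) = (l - 5)^2*(l - 4)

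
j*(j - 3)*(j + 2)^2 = j^4 + j^3 - 8*j^2 - 12*j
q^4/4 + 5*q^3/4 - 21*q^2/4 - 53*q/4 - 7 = (q/4 + 1/4)*(q - 4)*(q + 1)*(q + 7)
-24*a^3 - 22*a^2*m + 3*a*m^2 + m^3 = (-4*a + m)*(a + m)*(6*a + m)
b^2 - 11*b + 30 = (b - 6)*(b - 5)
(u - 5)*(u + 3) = u^2 - 2*u - 15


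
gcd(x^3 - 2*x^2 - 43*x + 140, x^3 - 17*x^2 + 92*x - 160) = x^2 - 9*x + 20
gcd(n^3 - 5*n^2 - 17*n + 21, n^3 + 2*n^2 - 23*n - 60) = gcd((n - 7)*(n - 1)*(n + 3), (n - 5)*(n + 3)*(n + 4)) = n + 3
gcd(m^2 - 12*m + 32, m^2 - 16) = m - 4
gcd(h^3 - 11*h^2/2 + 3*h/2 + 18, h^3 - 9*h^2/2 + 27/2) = h^2 - 3*h/2 - 9/2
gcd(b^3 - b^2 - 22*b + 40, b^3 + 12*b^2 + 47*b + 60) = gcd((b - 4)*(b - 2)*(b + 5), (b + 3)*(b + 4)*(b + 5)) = b + 5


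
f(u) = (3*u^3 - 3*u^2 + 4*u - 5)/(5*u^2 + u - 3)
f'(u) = (-10*u - 1)*(3*u^3 - 3*u^2 + 4*u - 5)/(5*u^2 + u - 3)^2 + (9*u^2 - 6*u + 4)/(5*u^2 + u - 3) = (15*u^4 + 6*u^3 - 50*u^2 + 68*u - 7)/(25*u^4 + 10*u^3 - 29*u^2 - 6*u + 9)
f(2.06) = 0.83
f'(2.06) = 0.59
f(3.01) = 1.36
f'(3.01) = 0.56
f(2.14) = 0.87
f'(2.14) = 0.58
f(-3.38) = -3.32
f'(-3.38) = 0.36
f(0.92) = -0.71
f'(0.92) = 6.19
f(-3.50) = -3.37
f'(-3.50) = 0.38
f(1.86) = 0.70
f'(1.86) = 0.63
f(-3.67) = -3.43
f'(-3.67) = 0.41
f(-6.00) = -4.59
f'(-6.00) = 0.54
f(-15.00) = -9.81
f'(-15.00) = 0.59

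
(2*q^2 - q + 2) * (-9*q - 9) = -18*q^3 - 9*q^2 - 9*q - 18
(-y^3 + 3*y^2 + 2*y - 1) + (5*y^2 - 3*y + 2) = -y^3 + 8*y^2 - y + 1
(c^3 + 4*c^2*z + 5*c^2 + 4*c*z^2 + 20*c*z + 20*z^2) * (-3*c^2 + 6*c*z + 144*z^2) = -3*c^5 - 6*c^4*z - 15*c^4 + 156*c^3*z^2 - 30*c^3*z + 600*c^2*z^3 + 780*c^2*z^2 + 576*c*z^4 + 3000*c*z^3 + 2880*z^4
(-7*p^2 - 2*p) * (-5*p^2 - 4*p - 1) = 35*p^4 + 38*p^3 + 15*p^2 + 2*p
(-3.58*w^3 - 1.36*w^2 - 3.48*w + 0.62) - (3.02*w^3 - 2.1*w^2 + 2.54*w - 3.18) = -6.6*w^3 + 0.74*w^2 - 6.02*w + 3.8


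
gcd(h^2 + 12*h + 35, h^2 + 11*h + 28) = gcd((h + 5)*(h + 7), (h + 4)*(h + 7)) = h + 7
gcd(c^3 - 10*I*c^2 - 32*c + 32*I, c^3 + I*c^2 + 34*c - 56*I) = c^2 - 6*I*c - 8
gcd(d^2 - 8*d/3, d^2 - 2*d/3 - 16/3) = d - 8/3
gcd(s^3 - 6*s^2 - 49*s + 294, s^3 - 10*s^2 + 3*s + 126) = s^2 - 13*s + 42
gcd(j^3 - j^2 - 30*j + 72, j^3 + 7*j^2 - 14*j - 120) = j^2 + 2*j - 24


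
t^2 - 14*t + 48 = (t - 8)*(t - 6)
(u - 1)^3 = u^3 - 3*u^2 + 3*u - 1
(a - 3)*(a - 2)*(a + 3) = a^3 - 2*a^2 - 9*a + 18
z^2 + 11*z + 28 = (z + 4)*(z + 7)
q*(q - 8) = q^2 - 8*q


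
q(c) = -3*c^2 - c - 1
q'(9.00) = -55.00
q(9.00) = -253.00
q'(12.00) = -73.00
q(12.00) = -445.00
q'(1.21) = -8.26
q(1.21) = -6.60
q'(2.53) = -16.18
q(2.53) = -22.73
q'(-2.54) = 14.24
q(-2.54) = -17.81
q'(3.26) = -20.56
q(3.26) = -36.14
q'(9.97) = -60.82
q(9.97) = -309.17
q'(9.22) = -56.32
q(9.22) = -265.25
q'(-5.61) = 32.66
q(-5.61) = -89.81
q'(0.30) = -2.80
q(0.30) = -1.57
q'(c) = -6*c - 1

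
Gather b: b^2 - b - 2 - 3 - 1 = b^2 - b - 6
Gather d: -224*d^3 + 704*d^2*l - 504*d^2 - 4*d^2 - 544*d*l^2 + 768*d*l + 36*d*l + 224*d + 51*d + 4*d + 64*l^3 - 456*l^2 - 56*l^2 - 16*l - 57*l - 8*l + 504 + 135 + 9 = -224*d^3 + d^2*(704*l - 508) + d*(-544*l^2 + 804*l + 279) + 64*l^3 - 512*l^2 - 81*l + 648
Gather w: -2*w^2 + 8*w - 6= -2*w^2 + 8*w - 6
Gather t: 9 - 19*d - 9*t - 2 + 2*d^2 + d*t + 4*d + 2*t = 2*d^2 - 15*d + t*(d - 7) + 7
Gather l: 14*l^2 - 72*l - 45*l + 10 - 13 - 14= 14*l^2 - 117*l - 17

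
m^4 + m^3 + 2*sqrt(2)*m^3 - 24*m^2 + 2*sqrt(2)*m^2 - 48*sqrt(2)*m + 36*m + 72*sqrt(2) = (m - 3)*(m - 2)*(m + 6)*(m + 2*sqrt(2))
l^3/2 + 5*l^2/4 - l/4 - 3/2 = (l/2 + 1)*(l - 1)*(l + 3/2)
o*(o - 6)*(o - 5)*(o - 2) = o^4 - 13*o^3 + 52*o^2 - 60*o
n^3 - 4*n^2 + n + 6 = (n - 3)*(n - 2)*(n + 1)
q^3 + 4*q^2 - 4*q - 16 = (q - 2)*(q + 2)*(q + 4)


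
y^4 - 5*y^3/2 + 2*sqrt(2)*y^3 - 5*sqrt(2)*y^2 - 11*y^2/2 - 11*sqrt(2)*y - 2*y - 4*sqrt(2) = (y - 4)*(y + 1/2)*(y + 1)*(y + 2*sqrt(2))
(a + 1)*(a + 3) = a^2 + 4*a + 3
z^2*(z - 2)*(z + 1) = z^4 - z^3 - 2*z^2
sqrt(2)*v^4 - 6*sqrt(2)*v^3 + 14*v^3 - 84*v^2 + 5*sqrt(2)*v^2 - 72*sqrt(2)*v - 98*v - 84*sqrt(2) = (v - 7)*(v + sqrt(2))*(v + 6*sqrt(2))*(sqrt(2)*v + sqrt(2))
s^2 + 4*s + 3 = (s + 1)*(s + 3)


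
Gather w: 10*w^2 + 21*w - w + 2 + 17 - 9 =10*w^2 + 20*w + 10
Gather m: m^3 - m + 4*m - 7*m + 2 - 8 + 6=m^3 - 4*m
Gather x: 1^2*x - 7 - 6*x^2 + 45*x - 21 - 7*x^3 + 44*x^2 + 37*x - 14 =-7*x^3 + 38*x^2 + 83*x - 42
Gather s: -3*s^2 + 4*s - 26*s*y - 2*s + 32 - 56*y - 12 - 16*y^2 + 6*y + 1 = -3*s^2 + s*(2 - 26*y) - 16*y^2 - 50*y + 21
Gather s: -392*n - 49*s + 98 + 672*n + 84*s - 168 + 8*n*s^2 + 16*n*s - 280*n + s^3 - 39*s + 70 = 8*n*s^2 + s^3 + s*(16*n - 4)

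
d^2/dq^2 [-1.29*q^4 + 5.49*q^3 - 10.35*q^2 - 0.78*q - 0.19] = -15.48*q^2 + 32.94*q - 20.7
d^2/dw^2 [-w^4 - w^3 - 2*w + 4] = 6*w*(-2*w - 1)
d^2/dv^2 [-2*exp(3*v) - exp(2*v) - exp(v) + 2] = (-18*exp(2*v) - 4*exp(v) - 1)*exp(v)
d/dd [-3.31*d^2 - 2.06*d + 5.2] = -6.62*d - 2.06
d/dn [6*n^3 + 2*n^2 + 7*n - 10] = 18*n^2 + 4*n + 7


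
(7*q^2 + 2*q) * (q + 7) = 7*q^3 + 51*q^2 + 14*q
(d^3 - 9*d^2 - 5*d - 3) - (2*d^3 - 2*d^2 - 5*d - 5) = -d^3 - 7*d^2 + 2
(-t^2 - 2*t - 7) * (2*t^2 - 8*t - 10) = -2*t^4 + 4*t^3 + 12*t^2 + 76*t + 70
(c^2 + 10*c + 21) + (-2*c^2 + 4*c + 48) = -c^2 + 14*c + 69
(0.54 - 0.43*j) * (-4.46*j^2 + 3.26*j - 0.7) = 1.9178*j^3 - 3.8102*j^2 + 2.0614*j - 0.378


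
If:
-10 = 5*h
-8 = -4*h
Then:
No Solution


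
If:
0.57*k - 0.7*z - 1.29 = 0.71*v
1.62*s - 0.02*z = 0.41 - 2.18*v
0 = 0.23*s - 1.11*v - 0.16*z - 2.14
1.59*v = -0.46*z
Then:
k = 9.39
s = 3.55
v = -2.38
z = 8.21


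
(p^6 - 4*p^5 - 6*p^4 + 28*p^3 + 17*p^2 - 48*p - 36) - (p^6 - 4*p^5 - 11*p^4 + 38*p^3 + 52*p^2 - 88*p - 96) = 5*p^4 - 10*p^3 - 35*p^2 + 40*p + 60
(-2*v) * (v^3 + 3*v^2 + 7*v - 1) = -2*v^4 - 6*v^3 - 14*v^2 + 2*v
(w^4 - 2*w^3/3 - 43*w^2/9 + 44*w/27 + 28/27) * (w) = w^5 - 2*w^4/3 - 43*w^3/9 + 44*w^2/27 + 28*w/27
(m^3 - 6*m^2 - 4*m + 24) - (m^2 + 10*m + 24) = m^3 - 7*m^2 - 14*m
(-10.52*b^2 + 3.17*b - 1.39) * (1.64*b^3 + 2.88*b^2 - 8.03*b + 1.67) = -17.2528*b^5 - 25.0988*b^4 + 91.3256*b^3 - 47.0267*b^2 + 16.4556*b - 2.3213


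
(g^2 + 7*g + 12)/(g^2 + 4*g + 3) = (g + 4)/(g + 1)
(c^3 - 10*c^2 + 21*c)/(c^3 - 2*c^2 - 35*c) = (c - 3)/(c + 5)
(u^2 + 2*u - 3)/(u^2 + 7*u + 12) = (u - 1)/(u + 4)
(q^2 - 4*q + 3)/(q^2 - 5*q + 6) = (q - 1)/(q - 2)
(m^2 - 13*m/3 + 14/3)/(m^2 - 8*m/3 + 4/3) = (3*m - 7)/(3*m - 2)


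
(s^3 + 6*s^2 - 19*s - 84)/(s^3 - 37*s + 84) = (s + 3)/(s - 3)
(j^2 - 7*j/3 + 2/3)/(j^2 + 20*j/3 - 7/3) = (j - 2)/(j + 7)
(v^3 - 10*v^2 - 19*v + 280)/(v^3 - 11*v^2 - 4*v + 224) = (v + 5)/(v + 4)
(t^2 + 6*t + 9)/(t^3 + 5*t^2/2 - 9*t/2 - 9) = 2*(t + 3)/(2*t^2 - t - 6)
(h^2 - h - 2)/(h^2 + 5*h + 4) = (h - 2)/(h + 4)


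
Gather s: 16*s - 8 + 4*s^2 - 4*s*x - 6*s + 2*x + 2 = 4*s^2 + s*(10 - 4*x) + 2*x - 6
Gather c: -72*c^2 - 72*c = -72*c^2 - 72*c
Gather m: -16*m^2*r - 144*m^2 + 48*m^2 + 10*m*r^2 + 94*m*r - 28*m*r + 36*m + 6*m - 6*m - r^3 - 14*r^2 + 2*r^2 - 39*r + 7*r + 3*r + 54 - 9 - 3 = m^2*(-16*r - 96) + m*(10*r^2 + 66*r + 36) - r^3 - 12*r^2 - 29*r + 42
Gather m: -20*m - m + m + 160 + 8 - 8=160 - 20*m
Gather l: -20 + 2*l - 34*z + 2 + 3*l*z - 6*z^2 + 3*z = l*(3*z + 2) - 6*z^2 - 31*z - 18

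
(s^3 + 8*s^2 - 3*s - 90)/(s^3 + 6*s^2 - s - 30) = (s^2 + 3*s - 18)/(s^2 + s - 6)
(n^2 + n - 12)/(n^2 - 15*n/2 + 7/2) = 2*(n^2 + n - 12)/(2*n^2 - 15*n + 7)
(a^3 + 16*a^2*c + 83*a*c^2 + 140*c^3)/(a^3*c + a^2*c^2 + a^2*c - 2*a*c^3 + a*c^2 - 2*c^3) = (a^3 + 16*a^2*c + 83*a*c^2 + 140*c^3)/(c*(a^3 + a^2*c + a^2 - 2*a*c^2 + a*c - 2*c^2))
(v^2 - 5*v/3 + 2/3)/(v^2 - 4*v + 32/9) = 3*(3*v^2 - 5*v + 2)/(9*v^2 - 36*v + 32)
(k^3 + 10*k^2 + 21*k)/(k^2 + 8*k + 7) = k*(k + 3)/(k + 1)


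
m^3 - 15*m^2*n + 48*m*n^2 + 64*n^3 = (m - 8*n)^2*(m + n)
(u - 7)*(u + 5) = u^2 - 2*u - 35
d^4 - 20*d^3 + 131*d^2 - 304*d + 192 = (d - 8)^2*(d - 3)*(d - 1)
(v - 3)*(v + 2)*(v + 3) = v^3 + 2*v^2 - 9*v - 18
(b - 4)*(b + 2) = b^2 - 2*b - 8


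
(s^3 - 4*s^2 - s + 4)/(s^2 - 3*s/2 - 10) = 2*(s^2 - 1)/(2*s + 5)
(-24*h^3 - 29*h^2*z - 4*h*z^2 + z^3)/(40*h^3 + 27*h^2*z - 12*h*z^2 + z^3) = (3*h + z)/(-5*h + z)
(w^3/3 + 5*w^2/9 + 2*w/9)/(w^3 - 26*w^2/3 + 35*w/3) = (3*w^2 + 5*w + 2)/(3*(3*w^2 - 26*w + 35))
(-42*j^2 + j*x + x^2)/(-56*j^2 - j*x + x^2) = (-6*j + x)/(-8*j + x)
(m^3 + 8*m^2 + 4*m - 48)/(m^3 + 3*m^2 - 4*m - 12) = (m^2 + 10*m + 24)/(m^2 + 5*m + 6)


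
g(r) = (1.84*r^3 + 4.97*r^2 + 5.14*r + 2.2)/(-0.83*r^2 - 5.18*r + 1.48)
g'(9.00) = -1.96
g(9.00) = -15.95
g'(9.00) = -1.96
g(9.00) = -15.95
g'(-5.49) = 53.43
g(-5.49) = -36.86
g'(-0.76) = 0.21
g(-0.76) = 0.07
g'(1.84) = -1.09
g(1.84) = -3.68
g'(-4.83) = 18.39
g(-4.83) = -15.98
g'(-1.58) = 0.39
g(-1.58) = -0.10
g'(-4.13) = 8.09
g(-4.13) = -7.33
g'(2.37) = -1.31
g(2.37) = -4.32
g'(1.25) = -0.50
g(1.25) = -3.18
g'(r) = (1.66*r + 5.18)*(1.84*r^3 + 4.97*r^2 + 5.14*r + 2.2)/(-0.83*r^2 - 5.18*r + 1.48)^2 + (5.52*r^2 + 9.94*r + 5.14)/(-0.83*r^2 - 5.18*r + 1.48) = (-1.5272*r^4 - 19.0624*r^3 - 13.3088*r^2 + 18.3632*r + 19.0032)/(0.6889*r^4 + 8.5988*r^3 + 24.3756*r^2 - 15.3328*r + 2.1904)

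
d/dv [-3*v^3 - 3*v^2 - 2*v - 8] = -9*v^2 - 6*v - 2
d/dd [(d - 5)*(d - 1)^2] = (d - 1)*(3*d - 11)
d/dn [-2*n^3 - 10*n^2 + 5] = 2*n*(-3*n - 10)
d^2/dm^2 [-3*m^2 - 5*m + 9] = -6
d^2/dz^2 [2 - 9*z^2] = -18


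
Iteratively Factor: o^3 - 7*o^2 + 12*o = (o)*(o^2 - 7*o + 12) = o*(o - 3)*(o - 4)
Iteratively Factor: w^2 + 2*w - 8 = (w - 2)*(w + 4)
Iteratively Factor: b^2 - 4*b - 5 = (b - 5)*(b + 1)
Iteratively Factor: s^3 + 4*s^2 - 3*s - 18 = (s + 3)*(s^2 + s - 6) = (s + 3)^2*(s - 2)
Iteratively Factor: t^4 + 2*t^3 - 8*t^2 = (t - 2)*(t^3 + 4*t^2) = t*(t - 2)*(t^2 + 4*t) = t^2*(t - 2)*(t + 4)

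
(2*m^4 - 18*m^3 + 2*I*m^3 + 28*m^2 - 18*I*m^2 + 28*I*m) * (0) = 0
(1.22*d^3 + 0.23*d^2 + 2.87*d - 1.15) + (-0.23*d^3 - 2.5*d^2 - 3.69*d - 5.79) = 0.99*d^3 - 2.27*d^2 - 0.82*d - 6.94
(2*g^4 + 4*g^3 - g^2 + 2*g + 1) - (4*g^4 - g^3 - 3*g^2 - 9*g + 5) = -2*g^4 + 5*g^3 + 2*g^2 + 11*g - 4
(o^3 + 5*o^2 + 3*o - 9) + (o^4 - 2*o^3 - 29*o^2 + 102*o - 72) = o^4 - o^3 - 24*o^2 + 105*o - 81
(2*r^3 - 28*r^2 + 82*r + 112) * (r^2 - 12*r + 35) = 2*r^5 - 52*r^4 + 488*r^3 - 1852*r^2 + 1526*r + 3920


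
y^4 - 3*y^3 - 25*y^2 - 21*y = y*(y - 7)*(y + 1)*(y + 3)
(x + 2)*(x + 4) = x^2 + 6*x + 8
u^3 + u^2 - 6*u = u*(u - 2)*(u + 3)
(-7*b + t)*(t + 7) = -7*b*t - 49*b + t^2 + 7*t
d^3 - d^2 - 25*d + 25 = (d - 5)*(d - 1)*(d + 5)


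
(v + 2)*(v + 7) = v^2 + 9*v + 14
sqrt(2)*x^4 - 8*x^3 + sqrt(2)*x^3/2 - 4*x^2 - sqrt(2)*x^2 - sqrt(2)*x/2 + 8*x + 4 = (x - 1)*(x + 1/2)*(x - 4*sqrt(2))*(sqrt(2)*x + sqrt(2))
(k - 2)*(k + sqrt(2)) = k^2 - 2*k + sqrt(2)*k - 2*sqrt(2)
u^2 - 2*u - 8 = (u - 4)*(u + 2)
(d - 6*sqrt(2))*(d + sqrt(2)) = d^2 - 5*sqrt(2)*d - 12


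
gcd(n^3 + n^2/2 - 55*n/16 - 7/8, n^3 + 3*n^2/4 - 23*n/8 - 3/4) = n^2 + 9*n/4 + 1/2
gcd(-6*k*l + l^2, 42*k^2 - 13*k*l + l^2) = 6*k - l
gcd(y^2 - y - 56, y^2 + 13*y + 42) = y + 7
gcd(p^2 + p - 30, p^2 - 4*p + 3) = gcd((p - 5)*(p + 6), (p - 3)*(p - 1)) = 1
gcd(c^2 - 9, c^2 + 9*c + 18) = c + 3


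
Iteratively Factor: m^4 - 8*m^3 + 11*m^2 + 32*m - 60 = (m + 2)*(m^3 - 10*m^2 + 31*m - 30) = (m - 2)*(m + 2)*(m^2 - 8*m + 15) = (m - 5)*(m - 2)*(m + 2)*(m - 3)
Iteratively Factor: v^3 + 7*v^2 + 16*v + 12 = (v + 2)*(v^2 + 5*v + 6) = (v + 2)^2*(v + 3)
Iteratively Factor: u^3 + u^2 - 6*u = (u)*(u^2 + u - 6) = u*(u + 3)*(u - 2)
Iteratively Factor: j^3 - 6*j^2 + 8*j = (j - 2)*(j^2 - 4*j) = j*(j - 2)*(j - 4)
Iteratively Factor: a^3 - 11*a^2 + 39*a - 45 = (a - 5)*(a^2 - 6*a + 9) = (a - 5)*(a - 3)*(a - 3)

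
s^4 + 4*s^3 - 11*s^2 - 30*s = s*(s - 3)*(s + 2)*(s + 5)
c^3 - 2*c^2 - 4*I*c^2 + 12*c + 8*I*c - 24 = (c - 2)*(c - 6*I)*(c + 2*I)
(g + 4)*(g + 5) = g^2 + 9*g + 20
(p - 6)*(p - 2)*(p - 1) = p^3 - 9*p^2 + 20*p - 12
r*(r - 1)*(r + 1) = r^3 - r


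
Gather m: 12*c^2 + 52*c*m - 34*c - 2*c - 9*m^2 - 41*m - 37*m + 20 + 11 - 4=12*c^2 - 36*c - 9*m^2 + m*(52*c - 78) + 27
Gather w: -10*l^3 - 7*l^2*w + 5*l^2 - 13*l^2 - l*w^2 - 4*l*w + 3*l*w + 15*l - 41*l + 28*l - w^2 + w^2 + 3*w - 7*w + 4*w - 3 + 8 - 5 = -10*l^3 - 8*l^2 - l*w^2 + 2*l + w*(-7*l^2 - l)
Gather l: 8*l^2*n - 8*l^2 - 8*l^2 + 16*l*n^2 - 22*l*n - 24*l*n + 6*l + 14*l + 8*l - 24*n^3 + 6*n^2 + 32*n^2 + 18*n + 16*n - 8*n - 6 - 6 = l^2*(8*n - 16) + l*(16*n^2 - 46*n + 28) - 24*n^3 + 38*n^2 + 26*n - 12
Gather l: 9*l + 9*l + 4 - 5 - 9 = 18*l - 10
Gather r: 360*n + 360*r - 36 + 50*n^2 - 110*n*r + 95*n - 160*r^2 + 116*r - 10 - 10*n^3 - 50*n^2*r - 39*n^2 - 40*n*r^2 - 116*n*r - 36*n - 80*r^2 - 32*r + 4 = -10*n^3 + 11*n^2 + 419*n + r^2*(-40*n - 240) + r*(-50*n^2 - 226*n + 444) - 42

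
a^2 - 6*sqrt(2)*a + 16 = (a - 4*sqrt(2))*(a - 2*sqrt(2))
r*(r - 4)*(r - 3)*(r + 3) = r^4 - 4*r^3 - 9*r^2 + 36*r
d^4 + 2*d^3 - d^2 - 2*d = d*(d - 1)*(d + 1)*(d + 2)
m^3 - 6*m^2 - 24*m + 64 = (m - 8)*(m - 2)*(m + 4)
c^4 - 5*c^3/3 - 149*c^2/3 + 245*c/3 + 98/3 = (c - 7)*(c - 2)*(c + 1/3)*(c + 7)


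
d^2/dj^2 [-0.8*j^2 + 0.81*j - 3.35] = -1.60000000000000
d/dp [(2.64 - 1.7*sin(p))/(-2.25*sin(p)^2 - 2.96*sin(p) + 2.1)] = (-3.825*sin(p)^2 + 11.88*sin(p) + 4.2444)*cos(p)/(5.0625*sin(p)^4 + 13.32*sin(p)^3 - 0.688400000000001*sin(p)^2 - 12.432*sin(p) + 4.41)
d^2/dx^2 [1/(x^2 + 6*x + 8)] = 2*(-x^2 - 6*x + 4*(x + 3)^2 - 8)/(x^2 + 6*x + 8)^3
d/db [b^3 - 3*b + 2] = 3*b^2 - 3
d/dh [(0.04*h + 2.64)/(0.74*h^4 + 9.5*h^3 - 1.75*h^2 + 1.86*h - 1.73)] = (-0.0888*h^4 - 8.5744*h^3 - 75.17*h^2 + 9.24*h - 4.9796)/(0.5476*h^8 + 14.06*h^7 + 87.66*h^6 - 30.4972*h^5 + 35.8421*h^4 - 39.38*h^3 + 9.5146*h^2 - 6.4356*h + 2.9929)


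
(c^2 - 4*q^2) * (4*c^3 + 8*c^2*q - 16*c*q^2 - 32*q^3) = 4*c^5 + 8*c^4*q - 32*c^3*q^2 - 64*c^2*q^3 + 64*c*q^4 + 128*q^5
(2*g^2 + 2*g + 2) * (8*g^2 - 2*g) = 16*g^4 + 12*g^3 + 12*g^2 - 4*g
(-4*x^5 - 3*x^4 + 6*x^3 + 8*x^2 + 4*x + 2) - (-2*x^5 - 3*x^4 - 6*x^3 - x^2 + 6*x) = -2*x^5 + 12*x^3 + 9*x^2 - 2*x + 2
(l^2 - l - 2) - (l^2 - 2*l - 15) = l + 13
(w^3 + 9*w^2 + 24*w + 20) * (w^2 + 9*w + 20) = w^5 + 18*w^4 + 125*w^3 + 416*w^2 + 660*w + 400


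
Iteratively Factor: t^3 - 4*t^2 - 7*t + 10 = (t + 2)*(t^2 - 6*t + 5) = (t - 1)*(t + 2)*(t - 5)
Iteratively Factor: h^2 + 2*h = (h + 2)*(h)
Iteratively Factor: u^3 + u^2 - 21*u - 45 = (u - 5)*(u^2 + 6*u + 9) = (u - 5)*(u + 3)*(u + 3)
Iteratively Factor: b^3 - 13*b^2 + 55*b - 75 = (b - 5)*(b^2 - 8*b + 15) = (b - 5)*(b - 3)*(b - 5)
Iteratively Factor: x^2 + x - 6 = (x - 2)*(x + 3)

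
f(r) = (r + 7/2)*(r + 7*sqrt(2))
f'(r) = 2*r + 7/2 + 7*sqrt(2)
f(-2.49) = 7.48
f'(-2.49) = 8.42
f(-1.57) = 16.08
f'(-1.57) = 10.26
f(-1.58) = 15.97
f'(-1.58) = 10.24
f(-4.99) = -7.32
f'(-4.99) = 3.42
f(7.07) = 179.37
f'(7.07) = 27.54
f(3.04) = 84.62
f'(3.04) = 19.48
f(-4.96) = -7.21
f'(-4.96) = 3.48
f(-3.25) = 1.66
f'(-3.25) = 6.90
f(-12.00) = 17.85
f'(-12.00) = -10.60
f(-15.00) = 58.66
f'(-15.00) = -16.60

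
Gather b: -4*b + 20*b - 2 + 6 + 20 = 16*b + 24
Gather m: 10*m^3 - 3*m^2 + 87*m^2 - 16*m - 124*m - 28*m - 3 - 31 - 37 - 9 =10*m^3 + 84*m^2 - 168*m - 80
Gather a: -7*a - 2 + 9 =7 - 7*a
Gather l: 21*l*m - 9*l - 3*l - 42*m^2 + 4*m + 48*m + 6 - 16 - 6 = l*(21*m - 12) - 42*m^2 + 52*m - 16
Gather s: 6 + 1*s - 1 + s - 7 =2*s - 2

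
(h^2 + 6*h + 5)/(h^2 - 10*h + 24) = (h^2 + 6*h + 5)/(h^2 - 10*h + 24)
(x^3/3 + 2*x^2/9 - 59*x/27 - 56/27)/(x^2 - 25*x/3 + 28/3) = (9*x^3 + 6*x^2 - 59*x - 56)/(9*(3*x^2 - 25*x + 28))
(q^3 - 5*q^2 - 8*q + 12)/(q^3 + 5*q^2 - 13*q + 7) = (q^2 - 4*q - 12)/(q^2 + 6*q - 7)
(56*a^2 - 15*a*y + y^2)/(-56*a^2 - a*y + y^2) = (-7*a + y)/(7*a + y)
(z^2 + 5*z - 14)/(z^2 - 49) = (z - 2)/(z - 7)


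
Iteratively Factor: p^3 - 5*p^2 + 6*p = (p - 2)*(p^2 - 3*p) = (p - 3)*(p - 2)*(p)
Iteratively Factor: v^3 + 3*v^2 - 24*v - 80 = (v - 5)*(v^2 + 8*v + 16) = (v - 5)*(v + 4)*(v + 4)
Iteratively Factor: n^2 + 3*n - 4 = (n - 1)*(n + 4)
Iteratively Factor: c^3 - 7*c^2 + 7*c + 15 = (c + 1)*(c^2 - 8*c + 15) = (c - 3)*(c + 1)*(c - 5)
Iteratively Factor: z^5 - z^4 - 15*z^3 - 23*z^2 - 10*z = (z)*(z^4 - z^3 - 15*z^2 - 23*z - 10) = z*(z + 1)*(z^3 - 2*z^2 - 13*z - 10) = z*(z + 1)*(z + 2)*(z^2 - 4*z - 5) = z*(z - 5)*(z + 1)*(z + 2)*(z + 1)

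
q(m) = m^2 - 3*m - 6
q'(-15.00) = -33.00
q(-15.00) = 264.00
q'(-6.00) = -15.00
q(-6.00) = 48.00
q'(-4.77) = -12.54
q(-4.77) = 31.06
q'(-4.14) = -11.28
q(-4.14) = 23.56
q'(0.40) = -2.20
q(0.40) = -7.04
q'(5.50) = 8.00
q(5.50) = 7.75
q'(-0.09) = -3.18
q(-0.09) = -5.72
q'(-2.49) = -7.98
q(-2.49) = 7.67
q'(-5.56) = -14.12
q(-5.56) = 41.59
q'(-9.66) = -22.32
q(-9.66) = 116.30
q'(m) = 2*m - 3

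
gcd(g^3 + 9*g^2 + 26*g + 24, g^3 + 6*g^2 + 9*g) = g + 3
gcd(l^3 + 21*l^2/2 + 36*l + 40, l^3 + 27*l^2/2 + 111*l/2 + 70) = l^2 + 13*l/2 + 10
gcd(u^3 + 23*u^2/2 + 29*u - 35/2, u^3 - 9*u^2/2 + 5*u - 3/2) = u - 1/2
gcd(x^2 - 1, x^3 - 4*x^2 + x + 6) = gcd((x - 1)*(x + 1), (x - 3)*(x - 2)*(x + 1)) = x + 1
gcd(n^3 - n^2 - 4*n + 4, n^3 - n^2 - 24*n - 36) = n + 2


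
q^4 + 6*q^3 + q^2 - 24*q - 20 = (q - 2)*(q + 1)*(q + 2)*(q + 5)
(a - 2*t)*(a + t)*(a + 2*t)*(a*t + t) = a^4*t + a^3*t^2 + a^3*t - 4*a^2*t^3 + a^2*t^2 - 4*a*t^4 - 4*a*t^3 - 4*t^4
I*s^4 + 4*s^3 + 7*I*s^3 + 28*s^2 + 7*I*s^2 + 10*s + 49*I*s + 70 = (s + 7)*(s - 5*I)*(s + 2*I)*(I*s + 1)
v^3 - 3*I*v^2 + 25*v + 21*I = (v - 7*I)*(v + I)*(v + 3*I)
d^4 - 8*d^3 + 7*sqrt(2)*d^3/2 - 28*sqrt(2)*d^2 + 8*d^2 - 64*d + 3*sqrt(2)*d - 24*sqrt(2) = (d - 8)*(d + sqrt(2))^2*(d + 3*sqrt(2)/2)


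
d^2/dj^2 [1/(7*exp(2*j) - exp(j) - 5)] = ((1 - 28*exp(j))*(-7*exp(2*j) + exp(j) + 5) - 2*(14*exp(j) - 1)^2*exp(j))*exp(j)/(-7*exp(2*j) + exp(j) + 5)^3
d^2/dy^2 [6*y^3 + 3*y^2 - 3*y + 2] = 36*y + 6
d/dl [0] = 0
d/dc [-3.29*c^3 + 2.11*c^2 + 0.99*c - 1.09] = -9.87*c^2 + 4.22*c + 0.99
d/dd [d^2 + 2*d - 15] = 2*d + 2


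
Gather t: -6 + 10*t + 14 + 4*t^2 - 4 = 4*t^2 + 10*t + 4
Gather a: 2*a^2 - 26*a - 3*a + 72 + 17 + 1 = 2*a^2 - 29*a + 90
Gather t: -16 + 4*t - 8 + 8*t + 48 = 12*t + 24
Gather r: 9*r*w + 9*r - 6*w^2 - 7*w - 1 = r*(9*w + 9) - 6*w^2 - 7*w - 1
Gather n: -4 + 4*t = 4*t - 4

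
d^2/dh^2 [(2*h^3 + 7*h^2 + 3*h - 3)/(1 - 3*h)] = 2*(-18*h^3 + 18*h^2 - 6*h + 11)/(27*h^3 - 27*h^2 + 9*h - 1)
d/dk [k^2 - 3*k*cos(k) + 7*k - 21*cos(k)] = 3*k*sin(k) + 2*k + 21*sin(k) - 3*cos(k) + 7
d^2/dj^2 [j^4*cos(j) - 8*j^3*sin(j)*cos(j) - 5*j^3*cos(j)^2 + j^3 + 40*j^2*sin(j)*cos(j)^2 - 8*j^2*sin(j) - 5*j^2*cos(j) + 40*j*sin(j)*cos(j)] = -j^4*cos(j) - 8*j^3*sin(j) + 16*j^3*sin(2*j) + 10*j^3*cos(2*j) - 2*j^2*sin(j) + 30*j^2*sin(2*j) - 90*j^2*sin(3*j) + 17*j^2*cos(j) - 48*j^2*cos(2*j) + 20*j*sin(j) - 104*j*sin(2*j) + 8*j*cos(j) - 15*j*cos(2*j) + 120*j*cos(3*j) - 9*j + 4*sin(j) + 20*sin(3*j) - 10*cos(j) + 80*cos(2*j)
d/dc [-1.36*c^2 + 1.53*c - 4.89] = 1.53 - 2.72*c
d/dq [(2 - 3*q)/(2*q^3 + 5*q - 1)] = (-6*q^3 - 15*q + (3*q - 2)*(6*q^2 + 5) + 3)/(2*q^3 + 5*q - 1)^2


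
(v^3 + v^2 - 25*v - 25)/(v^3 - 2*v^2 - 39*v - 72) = (-v^3 - v^2 + 25*v + 25)/(-v^3 + 2*v^2 + 39*v + 72)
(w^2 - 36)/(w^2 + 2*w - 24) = (w - 6)/(w - 4)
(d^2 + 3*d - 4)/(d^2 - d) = (d + 4)/d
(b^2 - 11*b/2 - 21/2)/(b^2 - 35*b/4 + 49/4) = 2*(2*b + 3)/(4*b - 7)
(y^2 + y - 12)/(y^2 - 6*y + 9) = (y + 4)/(y - 3)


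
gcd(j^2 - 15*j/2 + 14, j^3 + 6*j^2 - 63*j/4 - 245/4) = j - 7/2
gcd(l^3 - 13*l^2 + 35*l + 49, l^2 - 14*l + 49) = l^2 - 14*l + 49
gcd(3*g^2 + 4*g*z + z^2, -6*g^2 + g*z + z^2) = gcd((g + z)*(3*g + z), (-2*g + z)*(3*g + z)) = 3*g + z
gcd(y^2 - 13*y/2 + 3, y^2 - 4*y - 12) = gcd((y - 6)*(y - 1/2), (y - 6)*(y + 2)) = y - 6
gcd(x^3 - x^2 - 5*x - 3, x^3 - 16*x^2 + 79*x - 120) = x - 3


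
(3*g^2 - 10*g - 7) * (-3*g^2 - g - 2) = -9*g^4 + 27*g^3 + 25*g^2 + 27*g + 14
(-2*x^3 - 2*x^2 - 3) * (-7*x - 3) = 14*x^4 + 20*x^3 + 6*x^2 + 21*x + 9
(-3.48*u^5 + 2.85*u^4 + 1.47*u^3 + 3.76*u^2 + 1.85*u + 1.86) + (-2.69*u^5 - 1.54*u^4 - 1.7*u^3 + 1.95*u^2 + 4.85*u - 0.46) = -6.17*u^5 + 1.31*u^4 - 0.23*u^3 + 5.71*u^2 + 6.7*u + 1.4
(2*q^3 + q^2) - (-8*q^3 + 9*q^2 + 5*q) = 10*q^3 - 8*q^2 - 5*q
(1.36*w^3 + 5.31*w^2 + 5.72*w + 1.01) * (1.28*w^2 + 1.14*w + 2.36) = 1.7408*w^5 + 8.3472*w^4 + 16.5846*w^3 + 20.3452*w^2 + 14.6506*w + 2.3836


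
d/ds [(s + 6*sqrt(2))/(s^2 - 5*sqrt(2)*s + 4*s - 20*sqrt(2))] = (s^2 - 5*sqrt(2)*s + 4*s - (s + 6*sqrt(2))*(2*s - 5*sqrt(2) + 4) - 20*sqrt(2))/(s^2 - 5*sqrt(2)*s + 4*s - 20*sqrt(2))^2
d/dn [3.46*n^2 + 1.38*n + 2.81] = 6.92*n + 1.38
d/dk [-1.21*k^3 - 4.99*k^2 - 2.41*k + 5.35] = -3.63*k^2 - 9.98*k - 2.41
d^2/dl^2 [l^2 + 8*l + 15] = 2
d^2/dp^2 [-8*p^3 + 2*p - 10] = -48*p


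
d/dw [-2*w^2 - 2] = -4*w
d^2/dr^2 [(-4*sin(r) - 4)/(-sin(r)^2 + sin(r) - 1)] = 4*(-9*sin(r)^5 - 5*sin(r)^4 + 8*sin(r)^2 - 3*sin(r)/4 - 21*sin(3*r)/4 + sin(5*r)/2 + 2)/(sin(r)^2 - sin(r) + 1)^3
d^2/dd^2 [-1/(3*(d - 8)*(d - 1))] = 2*(-(d - 8)^2 - (d - 8)*(d - 1) - (d - 1)^2)/(3*(d - 8)^3*(d - 1)^3)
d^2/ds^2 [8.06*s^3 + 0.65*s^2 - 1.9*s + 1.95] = 48.36*s + 1.3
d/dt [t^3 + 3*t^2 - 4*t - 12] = 3*t^2 + 6*t - 4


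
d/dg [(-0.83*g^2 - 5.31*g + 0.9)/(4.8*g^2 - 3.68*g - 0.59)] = (28.5424*g^2 - 7.6606*g + 6.4449)/(23.04*g^4 - 35.328*g^3 + 7.8784*g^2 + 4.3424*g + 0.3481)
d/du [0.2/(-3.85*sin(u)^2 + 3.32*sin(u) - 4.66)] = (1.54*sin(u) - 0.664)*cos(u)/(3.85*sin(u)^2 - 3.32*sin(u) + 4.66)^2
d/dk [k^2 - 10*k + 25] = 2*k - 10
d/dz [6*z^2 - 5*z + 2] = 12*z - 5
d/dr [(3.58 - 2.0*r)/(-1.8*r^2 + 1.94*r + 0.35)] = (-3.6*r^2 + 12.888*r - 7.6452)/(3.24*r^4 - 6.984*r^3 + 2.5036*r^2 + 1.358*r + 0.1225)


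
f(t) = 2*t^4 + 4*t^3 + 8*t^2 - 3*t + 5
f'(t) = 8*t^3 + 12*t^2 + 16*t - 3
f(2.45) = 176.55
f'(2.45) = 225.88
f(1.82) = 72.10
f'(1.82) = 114.10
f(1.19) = 23.51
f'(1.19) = 46.51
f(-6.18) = 2302.28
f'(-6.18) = -1531.80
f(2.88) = 295.86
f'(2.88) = 333.72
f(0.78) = 10.17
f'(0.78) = 20.58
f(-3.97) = 389.53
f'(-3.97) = -377.96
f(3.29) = 458.49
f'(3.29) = 464.42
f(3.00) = 338.00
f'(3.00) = 369.00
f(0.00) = 5.00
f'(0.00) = -3.00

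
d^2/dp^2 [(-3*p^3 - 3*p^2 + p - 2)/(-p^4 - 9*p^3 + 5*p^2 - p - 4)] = 2*(3*p^9 + 9*p^8 + 120*p^7 + 320*p^6 - 201*p^5 + 147*p^4 - 1370*p^3 + 588*p^2 - 162*p + 94)/(p^12 + 27*p^11 + 228*p^10 + 462*p^9 - 1074*p^8 + 1104*p^7 + 460*p^6 - 954*p^5 + 549*p^4 + 313*p^3 - 228*p^2 + 48*p + 64)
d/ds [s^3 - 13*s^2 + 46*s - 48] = 3*s^2 - 26*s + 46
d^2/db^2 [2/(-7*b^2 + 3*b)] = 4*(7*b*(7*b - 3) - (14*b - 3)^2)/(b^3*(7*b - 3)^3)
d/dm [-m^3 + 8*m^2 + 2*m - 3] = -3*m^2 + 16*m + 2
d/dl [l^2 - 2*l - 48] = 2*l - 2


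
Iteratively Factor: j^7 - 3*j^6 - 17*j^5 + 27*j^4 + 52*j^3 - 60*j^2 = (j + 3)*(j^6 - 6*j^5 + j^4 + 24*j^3 - 20*j^2) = (j + 2)*(j + 3)*(j^5 - 8*j^4 + 17*j^3 - 10*j^2) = j*(j + 2)*(j + 3)*(j^4 - 8*j^3 + 17*j^2 - 10*j) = j*(j - 5)*(j + 2)*(j + 3)*(j^3 - 3*j^2 + 2*j) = j*(j - 5)*(j - 2)*(j + 2)*(j + 3)*(j^2 - j) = j^2*(j - 5)*(j - 2)*(j + 2)*(j + 3)*(j - 1)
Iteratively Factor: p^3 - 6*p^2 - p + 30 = (p - 3)*(p^2 - 3*p - 10) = (p - 3)*(p + 2)*(p - 5)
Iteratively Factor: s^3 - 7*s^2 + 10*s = (s)*(s^2 - 7*s + 10) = s*(s - 5)*(s - 2)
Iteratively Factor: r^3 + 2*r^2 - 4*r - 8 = (r + 2)*(r^2 - 4) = (r - 2)*(r + 2)*(r + 2)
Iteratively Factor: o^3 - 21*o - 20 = (o - 5)*(o^2 + 5*o + 4) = (o - 5)*(o + 1)*(o + 4)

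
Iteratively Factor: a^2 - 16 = (a - 4)*(a + 4)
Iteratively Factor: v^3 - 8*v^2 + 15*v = (v - 3)*(v^2 - 5*v) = v*(v - 3)*(v - 5)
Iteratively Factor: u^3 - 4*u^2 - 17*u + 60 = (u - 5)*(u^2 + u - 12) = (u - 5)*(u + 4)*(u - 3)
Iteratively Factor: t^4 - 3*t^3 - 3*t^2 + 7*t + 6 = (t + 1)*(t^3 - 4*t^2 + t + 6) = (t + 1)^2*(t^2 - 5*t + 6) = (t - 2)*(t + 1)^2*(t - 3)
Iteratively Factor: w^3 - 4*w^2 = (w)*(w^2 - 4*w) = w*(w - 4)*(w)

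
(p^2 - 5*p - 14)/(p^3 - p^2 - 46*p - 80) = (p - 7)/(p^2 - 3*p - 40)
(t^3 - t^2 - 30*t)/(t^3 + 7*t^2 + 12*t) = (t^2 - t - 30)/(t^2 + 7*t + 12)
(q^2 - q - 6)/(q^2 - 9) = (q + 2)/(q + 3)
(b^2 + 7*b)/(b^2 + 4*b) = (b + 7)/(b + 4)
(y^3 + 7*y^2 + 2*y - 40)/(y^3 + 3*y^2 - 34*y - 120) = (y - 2)/(y - 6)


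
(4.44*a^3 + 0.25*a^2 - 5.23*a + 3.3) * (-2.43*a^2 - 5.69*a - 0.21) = -10.7892*a^5 - 25.8711*a^4 + 10.354*a^3 + 21.6872*a^2 - 17.6787*a - 0.693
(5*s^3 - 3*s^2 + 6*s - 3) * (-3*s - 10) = -15*s^4 - 41*s^3 + 12*s^2 - 51*s + 30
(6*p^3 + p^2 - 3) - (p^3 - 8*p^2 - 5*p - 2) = 5*p^3 + 9*p^2 + 5*p - 1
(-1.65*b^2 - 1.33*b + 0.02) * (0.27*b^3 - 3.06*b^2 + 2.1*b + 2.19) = -0.4455*b^5 + 4.6899*b^4 + 0.6102*b^3 - 6.4677*b^2 - 2.8707*b + 0.0438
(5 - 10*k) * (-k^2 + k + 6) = 10*k^3 - 15*k^2 - 55*k + 30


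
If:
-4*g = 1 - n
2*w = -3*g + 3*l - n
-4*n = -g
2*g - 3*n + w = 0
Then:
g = -4/15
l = -1/15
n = -1/15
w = 1/3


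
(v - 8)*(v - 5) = v^2 - 13*v + 40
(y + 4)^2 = y^2 + 8*y + 16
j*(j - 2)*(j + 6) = j^3 + 4*j^2 - 12*j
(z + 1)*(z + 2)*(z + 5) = z^3 + 8*z^2 + 17*z + 10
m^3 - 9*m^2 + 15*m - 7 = (m - 7)*(m - 1)^2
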